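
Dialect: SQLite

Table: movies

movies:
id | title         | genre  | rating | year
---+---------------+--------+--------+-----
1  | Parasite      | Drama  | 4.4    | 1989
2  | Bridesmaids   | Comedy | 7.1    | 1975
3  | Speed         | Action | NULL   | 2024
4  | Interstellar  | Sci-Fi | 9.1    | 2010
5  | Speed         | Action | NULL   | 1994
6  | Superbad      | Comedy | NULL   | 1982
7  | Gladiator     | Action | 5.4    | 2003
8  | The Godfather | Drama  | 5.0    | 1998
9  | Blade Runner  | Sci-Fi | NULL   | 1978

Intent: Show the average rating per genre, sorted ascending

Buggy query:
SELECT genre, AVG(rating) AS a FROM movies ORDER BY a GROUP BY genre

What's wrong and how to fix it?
Bug: GROUP BY must precede ORDER BY

Fix: Reorder: SELECT … FROM … GROUP BY … ORDER BY …

Corrected query:
SELECT genre, AVG(rating) AS a FROM movies GROUP BY genre ORDER BY a

Result:
genre  | a  
-------+----
Drama  | 4.7
Action | 5.4
Comedy | 7.1
Sci-Fi | 9.1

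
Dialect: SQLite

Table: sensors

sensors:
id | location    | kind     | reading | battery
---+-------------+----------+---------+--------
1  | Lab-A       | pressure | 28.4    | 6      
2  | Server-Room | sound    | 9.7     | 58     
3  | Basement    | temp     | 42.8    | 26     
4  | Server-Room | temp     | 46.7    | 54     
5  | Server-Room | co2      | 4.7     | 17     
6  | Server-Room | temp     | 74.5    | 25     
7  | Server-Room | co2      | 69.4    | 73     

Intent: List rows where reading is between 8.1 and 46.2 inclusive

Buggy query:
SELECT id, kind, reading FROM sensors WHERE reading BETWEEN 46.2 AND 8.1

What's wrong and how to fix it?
Bug: BETWEEN expects the lower bound first; with 46.2 AND 8.1 the range is empty

Fix: Write BETWEEN 8.1 AND 46.2

Corrected query:
SELECT id, kind, reading FROM sensors WHERE reading BETWEEN 8.1 AND 46.2

Result:
id | kind     | reading
---+----------+--------
1  | pressure | 28.4   
2  | sound    | 9.7    
3  | temp     | 42.8   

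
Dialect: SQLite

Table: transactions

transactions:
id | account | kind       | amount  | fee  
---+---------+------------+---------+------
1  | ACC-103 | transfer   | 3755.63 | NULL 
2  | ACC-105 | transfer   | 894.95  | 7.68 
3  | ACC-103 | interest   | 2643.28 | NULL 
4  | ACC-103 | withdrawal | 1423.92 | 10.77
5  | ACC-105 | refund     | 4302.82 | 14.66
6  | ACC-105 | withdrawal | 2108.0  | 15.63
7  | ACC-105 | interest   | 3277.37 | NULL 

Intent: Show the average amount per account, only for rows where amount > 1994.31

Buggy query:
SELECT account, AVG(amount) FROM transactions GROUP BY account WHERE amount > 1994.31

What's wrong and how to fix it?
Bug: WHERE cannot follow GROUP BY

Fix: Place WHERE between FROM and GROUP BY

Corrected query:
SELECT account, AVG(amount) FROM transactions WHERE amount > 1994.31 GROUP BY account

Result:
account | AVG(amount)
--------+------------
ACC-103 | 3199.455   
ACC-105 | 3229.396667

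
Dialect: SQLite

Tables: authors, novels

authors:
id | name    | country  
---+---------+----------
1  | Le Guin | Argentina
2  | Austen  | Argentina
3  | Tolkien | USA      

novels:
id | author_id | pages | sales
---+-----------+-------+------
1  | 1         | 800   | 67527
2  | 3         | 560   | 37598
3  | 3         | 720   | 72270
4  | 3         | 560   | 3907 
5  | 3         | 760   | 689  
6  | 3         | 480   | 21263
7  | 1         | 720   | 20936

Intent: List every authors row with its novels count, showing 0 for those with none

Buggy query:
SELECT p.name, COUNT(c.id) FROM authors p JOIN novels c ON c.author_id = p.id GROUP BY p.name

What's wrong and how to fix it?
Bug: INNER JOIN drops authors rows that have no matching novels rows

Fix: Switch to LEFT JOIN to retain unmatched parent rows

Corrected query:
SELECT p.name, COUNT(c.id) FROM authors p LEFT JOIN novels c ON c.author_id = p.id GROUP BY p.name

Result:
name    | COUNT(c.id)
--------+------------
Austen  | 0          
Le Guin | 2          
Tolkien | 5          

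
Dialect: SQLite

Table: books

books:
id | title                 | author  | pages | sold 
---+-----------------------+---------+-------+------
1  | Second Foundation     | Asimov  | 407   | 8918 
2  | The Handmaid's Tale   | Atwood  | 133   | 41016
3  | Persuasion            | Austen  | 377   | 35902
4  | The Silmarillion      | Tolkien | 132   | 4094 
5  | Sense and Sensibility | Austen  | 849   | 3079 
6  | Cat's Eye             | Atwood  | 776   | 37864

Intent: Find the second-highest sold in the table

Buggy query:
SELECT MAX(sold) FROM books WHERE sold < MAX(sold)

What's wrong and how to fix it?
Bug: The inner MAX is an aggregate inside WHERE, which is not allowed

Fix: Put the inner MAX in a scalar subquery

Corrected query:
SELECT MAX(sold) FROM books WHERE sold < (SELECT MAX(sold) FROM books)

Result:
MAX(sold)
---------
37864    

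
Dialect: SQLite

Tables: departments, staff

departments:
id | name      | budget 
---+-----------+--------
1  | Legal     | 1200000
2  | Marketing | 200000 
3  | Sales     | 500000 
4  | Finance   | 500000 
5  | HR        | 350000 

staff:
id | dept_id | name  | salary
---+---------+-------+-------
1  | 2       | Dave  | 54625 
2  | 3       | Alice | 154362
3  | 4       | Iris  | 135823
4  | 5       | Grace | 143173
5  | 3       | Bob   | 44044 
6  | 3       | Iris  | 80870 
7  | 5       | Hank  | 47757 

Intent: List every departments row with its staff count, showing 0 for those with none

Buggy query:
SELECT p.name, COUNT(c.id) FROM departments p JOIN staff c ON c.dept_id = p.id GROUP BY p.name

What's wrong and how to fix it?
Bug: INNER JOIN drops departments rows that have no matching staff rows

Fix: Switch to LEFT JOIN to retain unmatched parent rows

Corrected query:
SELECT p.name, COUNT(c.id) FROM departments p LEFT JOIN staff c ON c.dept_id = p.id GROUP BY p.name

Result:
name      | COUNT(c.id)
----------+------------
Finance   | 1          
HR        | 2          
Legal     | 0          
Marketing | 1          
Sales     | 3          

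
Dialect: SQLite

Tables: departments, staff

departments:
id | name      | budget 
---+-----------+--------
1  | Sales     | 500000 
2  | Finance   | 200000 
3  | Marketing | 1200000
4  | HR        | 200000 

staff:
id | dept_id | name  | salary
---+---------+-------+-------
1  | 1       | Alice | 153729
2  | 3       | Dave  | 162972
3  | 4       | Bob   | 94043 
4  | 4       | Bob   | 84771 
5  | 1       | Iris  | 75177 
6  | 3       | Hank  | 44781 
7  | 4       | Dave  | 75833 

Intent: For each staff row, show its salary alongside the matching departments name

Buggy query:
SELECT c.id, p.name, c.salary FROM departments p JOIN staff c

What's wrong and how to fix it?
Bug: JOIN with no ON clause produces a cartesian product; every staff row pairs with every departments row

Fix: Add ON c.dept_id = p.id to the JOIN

Corrected query:
SELECT c.id, p.name, c.salary FROM departments p JOIN staff c ON c.dept_id = p.id

Result:
id | name      | salary
---+-----------+-------
1  | Sales     | 153729
2  | Marketing | 162972
3  | HR        | 94043 
4  | HR        | 84771 
5  | Sales     | 75177 
6  | Marketing | 44781 
7  | HR        | 75833 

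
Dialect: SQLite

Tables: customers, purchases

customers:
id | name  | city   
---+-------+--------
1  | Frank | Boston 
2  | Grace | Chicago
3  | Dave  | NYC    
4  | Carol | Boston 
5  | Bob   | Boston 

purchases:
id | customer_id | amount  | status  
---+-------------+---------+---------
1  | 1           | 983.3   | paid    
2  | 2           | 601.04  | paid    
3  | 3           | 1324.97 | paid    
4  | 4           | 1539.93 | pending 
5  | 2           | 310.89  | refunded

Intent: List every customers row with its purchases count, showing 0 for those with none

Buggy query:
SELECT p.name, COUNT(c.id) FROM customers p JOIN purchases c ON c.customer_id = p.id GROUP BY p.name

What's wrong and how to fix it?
Bug: An inner join excludes parents with zero children

Fix: Use LEFT JOIN so parents without children still appear (COUNT(c.id) gives 0)

Corrected query:
SELECT p.name, COUNT(c.id) FROM customers p LEFT JOIN purchases c ON c.customer_id = p.id GROUP BY p.name

Result:
name  | COUNT(c.id)
------+------------
Bob   | 0          
Carol | 1          
Dave  | 1          
Frank | 1          
Grace | 2          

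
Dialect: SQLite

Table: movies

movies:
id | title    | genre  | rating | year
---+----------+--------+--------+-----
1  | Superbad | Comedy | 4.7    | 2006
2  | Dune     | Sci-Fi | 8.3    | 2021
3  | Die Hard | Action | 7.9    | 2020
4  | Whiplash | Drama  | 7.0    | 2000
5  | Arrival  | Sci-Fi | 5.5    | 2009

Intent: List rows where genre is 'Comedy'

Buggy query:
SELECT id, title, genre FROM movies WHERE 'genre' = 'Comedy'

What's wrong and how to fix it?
Bug: Single quotes denote string literals in SQL; the column name is being compared as a constant string

Fix: Reference the column as genre without single quotes

Corrected query:
SELECT id, title, genre FROM movies WHERE genre = 'Comedy'

Result:
id | title    | genre 
---+----------+-------
1  | Superbad | Comedy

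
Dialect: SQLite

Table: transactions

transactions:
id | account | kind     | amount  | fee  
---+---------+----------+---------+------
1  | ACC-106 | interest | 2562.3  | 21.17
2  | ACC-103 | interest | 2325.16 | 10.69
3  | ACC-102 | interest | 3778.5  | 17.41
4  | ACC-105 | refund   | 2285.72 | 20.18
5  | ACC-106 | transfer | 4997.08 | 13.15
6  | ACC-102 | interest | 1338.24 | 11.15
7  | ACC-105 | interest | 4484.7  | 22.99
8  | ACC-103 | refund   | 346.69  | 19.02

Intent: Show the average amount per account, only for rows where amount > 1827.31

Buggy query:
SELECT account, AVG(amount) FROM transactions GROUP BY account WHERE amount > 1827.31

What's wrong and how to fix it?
Bug: WHERE cannot follow GROUP BY

Fix: Place WHERE between FROM and GROUP BY

Corrected query:
SELECT account, AVG(amount) FROM transactions WHERE amount > 1827.31 GROUP BY account

Result:
account | AVG(amount)
--------+------------
ACC-102 | 3778.5     
ACC-103 | 2325.16    
ACC-105 | 3385.21    
ACC-106 | 3779.69    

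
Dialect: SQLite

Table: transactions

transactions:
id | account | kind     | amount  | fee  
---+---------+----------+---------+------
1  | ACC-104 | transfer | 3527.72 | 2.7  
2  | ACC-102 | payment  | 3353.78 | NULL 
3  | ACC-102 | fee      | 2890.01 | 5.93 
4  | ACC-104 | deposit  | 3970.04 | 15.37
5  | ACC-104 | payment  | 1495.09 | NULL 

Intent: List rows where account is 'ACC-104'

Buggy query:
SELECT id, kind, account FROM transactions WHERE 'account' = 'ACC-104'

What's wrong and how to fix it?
Bug: Single quotes denote string literals in SQL; the column name is being compared as a constant string

Fix: Reference the column as account without single quotes

Corrected query:
SELECT id, kind, account FROM transactions WHERE account = 'ACC-104'

Result:
id | kind     | account
---+----------+--------
1  | transfer | ACC-104
4  | deposit  | ACC-104
5  | payment  | ACC-104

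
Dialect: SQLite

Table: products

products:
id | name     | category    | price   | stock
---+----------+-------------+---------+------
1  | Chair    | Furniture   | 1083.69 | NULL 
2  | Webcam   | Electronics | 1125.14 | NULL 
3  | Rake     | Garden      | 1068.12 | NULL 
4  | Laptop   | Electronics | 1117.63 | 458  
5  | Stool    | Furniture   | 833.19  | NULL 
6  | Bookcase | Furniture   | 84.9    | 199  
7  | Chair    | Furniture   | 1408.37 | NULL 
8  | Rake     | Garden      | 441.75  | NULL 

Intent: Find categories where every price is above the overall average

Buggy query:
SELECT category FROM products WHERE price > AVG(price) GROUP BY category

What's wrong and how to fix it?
Bug: WHERE evaluates per row before aggregation, so AVG() is unavailable

Fix: Compute the overall average in a scalar subquery and compare each group's MIN against it in HAVING

Corrected query:
SELECT category FROM products GROUP BY category HAVING MIN(price) > (SELECT AVG(price) FROM products)

Result:
category   
-----------
Electronics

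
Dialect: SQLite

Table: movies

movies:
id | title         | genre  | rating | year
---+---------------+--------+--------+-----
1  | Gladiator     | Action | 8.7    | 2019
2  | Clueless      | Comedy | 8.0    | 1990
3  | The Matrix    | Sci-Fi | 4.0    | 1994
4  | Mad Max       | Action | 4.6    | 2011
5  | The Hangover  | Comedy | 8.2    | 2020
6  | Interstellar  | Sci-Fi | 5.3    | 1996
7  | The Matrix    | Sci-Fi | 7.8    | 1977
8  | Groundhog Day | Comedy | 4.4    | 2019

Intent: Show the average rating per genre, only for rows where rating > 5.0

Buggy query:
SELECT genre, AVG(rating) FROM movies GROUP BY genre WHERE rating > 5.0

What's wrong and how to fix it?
Bug: WHERE cannot follow GROUP BY

Fix: Move the WHERE clause before GROUP BY

Corrected query:
SELECT genre, AVG(rating) FROM movies WHERE rating > 5.0 GROUP BY genre

Result:
genre  | AVG(rating)
-------+------------
Action | 8.7        
Comedy | 8.1        
Sci-Fi | 6.55       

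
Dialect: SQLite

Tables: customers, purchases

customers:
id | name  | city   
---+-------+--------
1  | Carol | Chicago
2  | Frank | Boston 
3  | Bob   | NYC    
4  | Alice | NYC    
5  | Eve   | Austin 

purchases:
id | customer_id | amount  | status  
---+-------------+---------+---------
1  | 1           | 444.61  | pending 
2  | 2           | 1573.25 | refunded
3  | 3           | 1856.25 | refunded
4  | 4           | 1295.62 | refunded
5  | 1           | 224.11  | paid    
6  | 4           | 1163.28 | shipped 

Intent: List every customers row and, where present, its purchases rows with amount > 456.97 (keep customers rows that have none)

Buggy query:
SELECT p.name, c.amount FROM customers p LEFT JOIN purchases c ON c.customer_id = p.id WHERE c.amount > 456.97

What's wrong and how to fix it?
Bug: Filtering c.amount in WHERE discards the NULL rows produced by LEFT JOIN, turning it into an inner join

Fix: Put 'c.amount > 456.97' in the JOIN's ON clause instead of WHERE

Corrected query:
SELECT p.name, c.amount FROM customers p LEFT JOIN purchases c ON c.customer_id = p.id AND c.amount > 456.97

Result:
name  | amount 
------+--------
Carol | NULL   
Frank | 1573.25
Bob   | 1856.25
Alice | 1163.28
Alice | 1295.62
Eve   | NULL   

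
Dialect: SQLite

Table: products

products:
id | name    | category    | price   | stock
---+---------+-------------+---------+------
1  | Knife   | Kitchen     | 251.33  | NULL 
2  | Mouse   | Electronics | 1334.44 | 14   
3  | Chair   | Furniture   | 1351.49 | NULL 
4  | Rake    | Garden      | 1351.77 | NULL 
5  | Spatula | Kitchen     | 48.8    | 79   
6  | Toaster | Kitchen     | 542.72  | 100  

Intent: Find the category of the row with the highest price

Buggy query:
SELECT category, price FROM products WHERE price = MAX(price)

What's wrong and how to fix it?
Bug: MAX(price) is an aggregate and cannot be used directly in WHERE

Fix: Use a subquery: WHERE price = (SELECT MAX(price) FROM products)

Corrected query:
SELECT category, price FROM products WHERE price = (SELECT MAX(price) FROM products)

Result:
category | price  
---------+--------
Garden   | 1351.77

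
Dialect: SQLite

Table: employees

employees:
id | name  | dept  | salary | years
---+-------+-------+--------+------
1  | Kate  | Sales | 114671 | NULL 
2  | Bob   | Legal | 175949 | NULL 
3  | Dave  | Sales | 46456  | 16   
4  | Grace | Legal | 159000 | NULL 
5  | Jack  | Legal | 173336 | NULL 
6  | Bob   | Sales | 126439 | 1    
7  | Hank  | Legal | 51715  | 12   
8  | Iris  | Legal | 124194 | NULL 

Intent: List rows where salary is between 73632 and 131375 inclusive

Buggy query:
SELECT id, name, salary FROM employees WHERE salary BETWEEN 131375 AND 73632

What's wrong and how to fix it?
Bug: The bounds are reversed; BETWEEN a AND b requires a <= b to match anything

Fix: Write BETWEEN 73632 AND 131375

Corrected query:
SELECT id, name, salary FROM employees WHERE salary BETWEEN 73632 AND 131375

Result:
id | name | salary
---+------+-------
1  | Kate | 114671
6  | Bob  | 126439
8  | Iris | 124194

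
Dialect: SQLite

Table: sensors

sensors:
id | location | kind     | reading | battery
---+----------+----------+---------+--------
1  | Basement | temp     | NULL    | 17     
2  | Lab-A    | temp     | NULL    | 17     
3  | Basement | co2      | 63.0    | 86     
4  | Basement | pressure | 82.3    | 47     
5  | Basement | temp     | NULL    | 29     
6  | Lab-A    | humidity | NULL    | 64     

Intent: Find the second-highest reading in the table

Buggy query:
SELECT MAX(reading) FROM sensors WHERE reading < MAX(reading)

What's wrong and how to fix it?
Bug: The inner MAX is an aggregate inside WHERE, which is not allowed

Fix: Put the inner MAX in a scalar subquery

Corrected query:
SELECT MAX(reading) FROM sensors WHERE reading < (SELECT MAX(reading) FROM sensors)

Result:
MAX(reading)
------------
63          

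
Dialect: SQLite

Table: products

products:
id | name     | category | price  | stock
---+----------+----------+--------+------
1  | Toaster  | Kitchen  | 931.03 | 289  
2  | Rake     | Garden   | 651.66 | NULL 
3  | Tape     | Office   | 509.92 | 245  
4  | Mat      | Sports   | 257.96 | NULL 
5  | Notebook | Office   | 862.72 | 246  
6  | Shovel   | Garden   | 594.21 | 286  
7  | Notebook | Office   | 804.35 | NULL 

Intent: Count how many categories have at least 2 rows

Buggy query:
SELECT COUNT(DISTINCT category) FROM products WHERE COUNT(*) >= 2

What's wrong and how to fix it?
Bug: WHERE filters individual rows, not groups, so a group-level COUNT is invalid there

Fix: Use a subquery that GROUPs and filters with HAVING, then count its rows

Corrected query:
SELECT COUNT(*) FROM (SELECT category FROM products GROUP BY category HAVING COUNT(*) >= 2)

Result:
COUNT(*)
--------
2       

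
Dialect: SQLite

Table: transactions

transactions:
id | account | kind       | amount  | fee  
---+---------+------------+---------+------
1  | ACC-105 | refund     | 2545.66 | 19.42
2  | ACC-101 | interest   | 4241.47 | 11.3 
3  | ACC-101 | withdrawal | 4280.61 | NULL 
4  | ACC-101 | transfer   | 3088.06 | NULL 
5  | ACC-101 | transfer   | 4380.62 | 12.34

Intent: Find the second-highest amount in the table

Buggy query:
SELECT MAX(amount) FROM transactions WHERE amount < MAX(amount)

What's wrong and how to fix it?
Bug: MAX(amount) on the right of the comparison is an aggregate-in-WHERE error

Fix: Compute the overall MAX in a subquery, then take MAX of rows below it

Corrected query:
SELECT MAX(amount) FROM transactions WHERE amount < (SELECT MAX(amount) FROM transactions)

Result:
MAX(amount)
-----------
4280.61    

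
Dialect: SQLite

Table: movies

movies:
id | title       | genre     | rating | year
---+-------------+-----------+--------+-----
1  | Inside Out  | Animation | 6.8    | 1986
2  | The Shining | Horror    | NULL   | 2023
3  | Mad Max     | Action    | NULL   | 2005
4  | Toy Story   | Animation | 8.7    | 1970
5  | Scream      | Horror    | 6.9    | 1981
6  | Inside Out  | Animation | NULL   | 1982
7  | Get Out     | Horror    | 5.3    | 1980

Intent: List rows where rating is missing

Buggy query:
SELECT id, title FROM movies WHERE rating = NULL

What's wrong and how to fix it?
Bug: Comparing to NULL with '=' never matches; NULL = NULL is unknown, not true

Fix: Replace '= NULL' with 'IS NULL'

Corrected query:
SELECT id, title FROM movies WHERE rating IS NULL

Result:
id | title      
---+------------
2  | The Shining
3  | Mad Max    
6  | Inside Out 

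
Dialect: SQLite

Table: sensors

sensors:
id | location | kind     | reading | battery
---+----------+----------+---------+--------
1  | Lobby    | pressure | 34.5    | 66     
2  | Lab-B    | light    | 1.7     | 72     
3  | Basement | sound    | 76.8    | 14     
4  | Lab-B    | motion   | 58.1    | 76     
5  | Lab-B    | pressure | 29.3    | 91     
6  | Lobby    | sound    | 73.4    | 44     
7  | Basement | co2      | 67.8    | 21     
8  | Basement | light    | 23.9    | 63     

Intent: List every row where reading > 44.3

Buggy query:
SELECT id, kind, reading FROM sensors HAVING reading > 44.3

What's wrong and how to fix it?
Bug: This is a non-aggregate query (no GROUP BY, no aggregates), so in SQLite the HAVING clause is invalid here; a row-level condition belongs in WHERE

Fix: Use WHERE for row-level filtering

Corrected query:
SELECT id, kind, reading FROM sensors WHERE reading > 44.3

Result:
id | kind   | reading
---+--------+--------
3  | sound  | 76.8   
4  | motion | 58.1   
6  | sound  | 73.4   
7  | co2    | 67.8   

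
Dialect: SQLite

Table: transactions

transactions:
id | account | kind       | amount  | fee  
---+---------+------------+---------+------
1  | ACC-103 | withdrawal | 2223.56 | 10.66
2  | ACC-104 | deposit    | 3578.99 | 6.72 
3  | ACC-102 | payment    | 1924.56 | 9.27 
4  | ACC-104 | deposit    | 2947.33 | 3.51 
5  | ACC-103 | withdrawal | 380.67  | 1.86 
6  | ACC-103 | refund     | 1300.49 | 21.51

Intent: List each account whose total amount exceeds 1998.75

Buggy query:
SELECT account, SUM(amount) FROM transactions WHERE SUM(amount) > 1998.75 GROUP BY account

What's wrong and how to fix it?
Bug: WHERE runs before GROUP BY, so aggregates aren't available there

Fix: Use HAVING (which filters groups after aggregation) instead of WHERE

Corrected query:
SELECT account, SUM(amount) FROM transactions GROUP BY account HAVING SUM(amount) > 1998.75

Result:
account | SUM(amount)
--------+------------
ACC-103 | 3904.72    
ACC-104 | 6526.32    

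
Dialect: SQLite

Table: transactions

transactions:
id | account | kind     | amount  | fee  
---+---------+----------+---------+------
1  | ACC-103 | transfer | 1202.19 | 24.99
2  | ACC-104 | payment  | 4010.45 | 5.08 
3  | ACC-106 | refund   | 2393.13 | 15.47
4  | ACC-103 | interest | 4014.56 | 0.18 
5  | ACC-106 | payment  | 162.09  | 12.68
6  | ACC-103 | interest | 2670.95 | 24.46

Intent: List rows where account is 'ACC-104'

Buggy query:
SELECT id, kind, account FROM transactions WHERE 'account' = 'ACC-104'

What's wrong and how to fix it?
Bug: 'account' in single quotes is a string literal, not the column; the comparison is literal-vs-literal and never true

Fix: Reference the column as account without single quotes

Corrected query:
SELECT id, kind, account FROM transactions WHERE account = 'ACC-104'

Result:
id | kind    | account
---+---------+--------
2  | payment | ACC-104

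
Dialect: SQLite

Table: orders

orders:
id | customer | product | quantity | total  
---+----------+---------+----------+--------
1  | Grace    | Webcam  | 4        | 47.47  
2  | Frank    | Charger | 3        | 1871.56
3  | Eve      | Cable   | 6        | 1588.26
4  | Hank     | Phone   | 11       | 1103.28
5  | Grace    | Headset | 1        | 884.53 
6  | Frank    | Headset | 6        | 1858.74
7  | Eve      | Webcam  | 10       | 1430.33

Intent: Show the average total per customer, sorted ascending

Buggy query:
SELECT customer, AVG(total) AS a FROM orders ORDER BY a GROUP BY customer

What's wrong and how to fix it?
Bug: GROUP BY must precede ORDER BY

Fix: Move ORDER BY to the end, after GROUP BY

Corrected query:
SELECT customer, AVG(total) AS a FROM orders GROUP BY customer ORDER BY a

Result:
customer | a       
---------+---------
Grace    | 466     
Hank     | 1103.28 
Eve      | 1509.295
Frank    | 1865.15 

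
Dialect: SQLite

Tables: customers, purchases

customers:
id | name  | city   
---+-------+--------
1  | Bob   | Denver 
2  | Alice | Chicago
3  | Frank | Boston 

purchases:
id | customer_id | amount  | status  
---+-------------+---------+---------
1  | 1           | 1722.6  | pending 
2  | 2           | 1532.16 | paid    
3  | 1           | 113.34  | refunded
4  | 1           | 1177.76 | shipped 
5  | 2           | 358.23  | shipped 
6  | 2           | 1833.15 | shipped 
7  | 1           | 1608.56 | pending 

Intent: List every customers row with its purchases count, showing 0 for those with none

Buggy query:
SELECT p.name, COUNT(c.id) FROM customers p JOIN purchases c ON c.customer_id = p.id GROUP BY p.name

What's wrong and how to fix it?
Bug: An inner join excludes parents with zero children

Fix: Switch to LEFT JOIN to retain unmatched parent rows

Corrected query:
SELECT p.name, COUNT(c.id) FROM customers p LEFT JOIN purchases c ON c.customer_id = p.id GROUP BY p.name

Result:
name  | COUNT(c.id)
------+------------
Alice | 3          
Bob   | 4          
Frank | 0          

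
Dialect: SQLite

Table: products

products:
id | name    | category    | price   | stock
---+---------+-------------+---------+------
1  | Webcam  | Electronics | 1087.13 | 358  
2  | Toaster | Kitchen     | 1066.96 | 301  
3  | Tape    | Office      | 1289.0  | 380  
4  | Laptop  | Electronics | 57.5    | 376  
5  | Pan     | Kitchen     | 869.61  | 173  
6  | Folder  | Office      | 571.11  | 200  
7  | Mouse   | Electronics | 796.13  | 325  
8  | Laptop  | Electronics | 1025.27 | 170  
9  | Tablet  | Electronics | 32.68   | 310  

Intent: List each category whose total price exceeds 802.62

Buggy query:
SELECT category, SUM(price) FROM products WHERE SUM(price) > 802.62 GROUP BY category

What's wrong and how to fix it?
Bug: SUM(price) is an aggregate, but WHERE filters rows before aggregation

Fix: Move the aggregate condition to a HAVING clause

Corrected query:
SELECT category, SUM(price) FROM products GROUP BY category HAVING SUM(price) > 802.62

Result:
category    | SUM(price)
------------+-----------
Electronics | 2998.71   
Kitchen     | 1936.57   
Office      | 1860.11   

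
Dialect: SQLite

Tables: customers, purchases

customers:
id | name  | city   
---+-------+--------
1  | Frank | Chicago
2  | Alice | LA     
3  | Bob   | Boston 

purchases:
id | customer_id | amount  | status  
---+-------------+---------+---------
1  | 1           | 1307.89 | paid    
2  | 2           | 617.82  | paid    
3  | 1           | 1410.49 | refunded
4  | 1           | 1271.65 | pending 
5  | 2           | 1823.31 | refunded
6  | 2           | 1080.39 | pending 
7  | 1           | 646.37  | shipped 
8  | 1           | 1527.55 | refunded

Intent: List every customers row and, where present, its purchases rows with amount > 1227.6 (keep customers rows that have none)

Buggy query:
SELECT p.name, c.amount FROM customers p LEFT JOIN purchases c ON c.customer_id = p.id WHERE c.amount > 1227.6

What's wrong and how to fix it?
Bug: A WHERE condition on the right-hand table after LEFT JOIN drops unmatched parents

Fix: Put 'c.amount > 1227.6' in the JOIN's ON clause instead of WHERE

Corrected query:
SELECT p.name, c.amount FROM customers p LEFT JOIN purchases c ON c.customer_id = p.id AND c.amount > 1227.6

Result:
name  | amount 
------+--------
Frank | 1271.65
Frank | 1307.89
Frank | 1410.49
Frank | 1527.55
Alice | 1823.31
Bob   | NULL   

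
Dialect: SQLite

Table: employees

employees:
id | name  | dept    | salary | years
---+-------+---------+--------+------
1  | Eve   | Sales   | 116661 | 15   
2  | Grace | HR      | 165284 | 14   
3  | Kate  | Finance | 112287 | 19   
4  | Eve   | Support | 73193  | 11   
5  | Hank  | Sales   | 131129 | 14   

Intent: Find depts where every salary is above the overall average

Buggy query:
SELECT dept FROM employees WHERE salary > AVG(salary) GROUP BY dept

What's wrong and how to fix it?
Bug: WHERE evaluates per row before aggregation, so AVG() is unavailable

Fix: Use a subquery for AVG and a HAVING MIN(...) filter so the condition holds for every row in the group

Corrected query:
SELECT dept FROM employees GROUP BY dept HAVING MIN(salary) > (SELECT AVG(salary) FROM employees)

Result:
dept
----
HR  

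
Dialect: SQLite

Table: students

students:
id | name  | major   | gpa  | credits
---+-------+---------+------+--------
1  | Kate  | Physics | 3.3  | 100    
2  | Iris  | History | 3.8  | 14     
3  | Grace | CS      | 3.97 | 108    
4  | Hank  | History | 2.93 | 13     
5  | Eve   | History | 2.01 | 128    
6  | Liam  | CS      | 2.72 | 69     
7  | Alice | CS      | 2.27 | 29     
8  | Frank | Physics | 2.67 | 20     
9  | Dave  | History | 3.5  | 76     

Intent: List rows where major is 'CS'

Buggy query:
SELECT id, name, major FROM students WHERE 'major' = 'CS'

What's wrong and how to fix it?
Bug: 'major' in single quotes is a string literal, not the column; the comparison is literal-vs-literal and never true

Fix: Reference the column as major without single quotes

Corrected query:
SELECT id, name, major FROM students WHERE major = 'CS'

Result:
id | name  | major
---+-------+------
3  | Grace | CS   
6  | Liam  | CS   
7  | Alice | CS   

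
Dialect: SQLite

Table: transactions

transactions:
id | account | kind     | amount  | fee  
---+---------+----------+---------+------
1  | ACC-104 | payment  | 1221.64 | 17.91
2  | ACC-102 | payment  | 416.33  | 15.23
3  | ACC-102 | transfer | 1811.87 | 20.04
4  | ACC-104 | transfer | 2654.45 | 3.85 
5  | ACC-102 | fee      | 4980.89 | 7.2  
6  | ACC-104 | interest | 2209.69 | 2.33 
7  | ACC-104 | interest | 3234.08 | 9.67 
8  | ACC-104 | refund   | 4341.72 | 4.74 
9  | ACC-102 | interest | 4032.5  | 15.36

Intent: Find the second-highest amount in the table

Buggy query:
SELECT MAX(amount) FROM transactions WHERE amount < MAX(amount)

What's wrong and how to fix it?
Bug: MAX(amount) on the right of the comparison is an aggregate-in-WHERE error

Fix: Put the inner MAX in a scalar subquery

Corrected query:
SELECT MAX(amount) FROM transactions WHERE amount < (SELECT MAX(amount) FROM transactions)

Result:
MAX(amount)
-----------
4341.72    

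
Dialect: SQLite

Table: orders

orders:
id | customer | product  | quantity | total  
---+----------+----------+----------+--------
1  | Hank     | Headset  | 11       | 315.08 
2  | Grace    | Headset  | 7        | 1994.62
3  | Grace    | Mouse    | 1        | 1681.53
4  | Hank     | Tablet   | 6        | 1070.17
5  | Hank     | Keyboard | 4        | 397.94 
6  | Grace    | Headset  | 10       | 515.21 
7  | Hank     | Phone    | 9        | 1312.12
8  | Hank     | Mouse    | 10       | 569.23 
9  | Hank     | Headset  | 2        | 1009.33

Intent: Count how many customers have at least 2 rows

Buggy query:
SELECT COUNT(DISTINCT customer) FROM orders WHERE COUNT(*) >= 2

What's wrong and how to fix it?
Bug: COUNT(*) cannot appear in WHERE; the per-group count doesn't exist yet

Fix: Use a subquery that GROUPs and filters with HAVING, then count its rows

Corrected query:
SELECT COUNT(*) FROM (SELECT customer FROM orders GROUP BY customer HAVING COUNT(*) >= 2)

Result:
COUNT(*)
--------
2       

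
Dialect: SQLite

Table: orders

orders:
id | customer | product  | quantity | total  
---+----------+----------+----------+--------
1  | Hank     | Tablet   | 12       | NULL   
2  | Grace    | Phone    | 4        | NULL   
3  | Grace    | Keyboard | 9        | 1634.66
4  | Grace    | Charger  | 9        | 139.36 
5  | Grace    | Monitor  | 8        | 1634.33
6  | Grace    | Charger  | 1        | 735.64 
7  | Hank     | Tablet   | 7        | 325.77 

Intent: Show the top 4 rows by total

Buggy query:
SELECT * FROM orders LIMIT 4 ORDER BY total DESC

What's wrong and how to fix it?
Bug: ORDER BY cannot follow LIMIT; LIMIT is the final clause

Fix: Swap the clauses: ORDER BY first, then LIMIT

Corrected query:
SELECT * FROM orders ORDER BY total DESC LIMIT 4

Result:
id | customer | product  | quantity | total  
---+----------+----------+----------+--------
3  | Grace    | Keyboard | 9        | 1634.66
5  | Grace    | Monitor  | 8        | 1634.33
6  | Grace    | Charger  | 1        | 735.64 
7  | Hank     | Tablet   | 7        | 325.77 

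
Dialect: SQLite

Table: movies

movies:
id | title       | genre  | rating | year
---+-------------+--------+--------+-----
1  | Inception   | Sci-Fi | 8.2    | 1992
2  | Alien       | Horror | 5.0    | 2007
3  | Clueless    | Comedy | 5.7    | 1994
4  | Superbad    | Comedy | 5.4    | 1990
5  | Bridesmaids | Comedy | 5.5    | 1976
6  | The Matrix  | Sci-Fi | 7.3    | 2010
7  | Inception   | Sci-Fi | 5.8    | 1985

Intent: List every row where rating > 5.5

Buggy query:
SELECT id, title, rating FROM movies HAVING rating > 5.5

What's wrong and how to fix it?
Bug: This is a non-aggregate query (no GROUP BY, no aggregates), so in SQLite the HAVING clause is invalid here; a row-level condition belongs in WHERE

Fix: Use WHERE for row-level filtering

Corrected query:
SELECT id, title, rating FROM movies WHERE rating > 5.5

Result:
id | title      | rating
---+------------+-------
1  | Inception  | 8.2   
3  | Clueless   | 5.7   
6  | The Matrix | 7.3   
7  | Inception  | 5.8   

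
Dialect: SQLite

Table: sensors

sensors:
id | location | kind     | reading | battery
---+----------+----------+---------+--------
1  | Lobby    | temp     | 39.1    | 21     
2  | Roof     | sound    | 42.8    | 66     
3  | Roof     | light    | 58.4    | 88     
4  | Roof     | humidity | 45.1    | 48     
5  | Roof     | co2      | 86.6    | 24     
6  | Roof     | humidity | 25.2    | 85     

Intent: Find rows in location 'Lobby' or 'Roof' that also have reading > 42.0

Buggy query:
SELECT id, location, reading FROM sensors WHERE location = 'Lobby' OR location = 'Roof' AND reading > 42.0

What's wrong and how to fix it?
Bug: AND binds tighter than OR, so this parses as location = 'Lobby' OR (location = 'Roof' AND reading > 42.0)

Fix: Group the OR with parentheses (or use IN), then AND the threshold

Corrected query:
SELECT id, location, reading FROM sensors WHERE (location = 'Lobby' OR location = 'Roof') AND reading > 42.0

Result:
id | location | reading
---+----------+--------
2  | Roof     | 42.8   
3  | Roof     | 58.4   
4  | Roof     | 45.1   
5  | Roof     | 86.6   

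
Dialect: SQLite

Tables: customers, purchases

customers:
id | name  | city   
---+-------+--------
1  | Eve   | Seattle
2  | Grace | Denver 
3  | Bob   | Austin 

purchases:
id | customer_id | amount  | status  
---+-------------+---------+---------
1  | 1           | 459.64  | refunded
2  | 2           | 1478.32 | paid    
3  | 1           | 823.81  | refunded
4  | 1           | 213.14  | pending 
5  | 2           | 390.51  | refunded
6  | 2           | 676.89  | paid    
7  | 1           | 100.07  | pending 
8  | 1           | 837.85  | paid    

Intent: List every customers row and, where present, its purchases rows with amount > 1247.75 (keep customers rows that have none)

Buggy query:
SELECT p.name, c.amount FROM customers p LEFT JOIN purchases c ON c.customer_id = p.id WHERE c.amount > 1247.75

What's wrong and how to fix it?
Bug: A WHERE condition on the right-hand table after LEFT JOIN drops unmatched parents

Fix: Move the right-table condition into the ON clause so unmatched parents are kept

Corrected query:
SELECT p.name, c.amount FROM customers p LEFT JOIN purchases c ON c.customer_id = p.id AND c.amount > 1247.75

Result:
name  | amount 
------+--------
Eve   | NULL   
Grace | 1478.32
Bob   | NULL   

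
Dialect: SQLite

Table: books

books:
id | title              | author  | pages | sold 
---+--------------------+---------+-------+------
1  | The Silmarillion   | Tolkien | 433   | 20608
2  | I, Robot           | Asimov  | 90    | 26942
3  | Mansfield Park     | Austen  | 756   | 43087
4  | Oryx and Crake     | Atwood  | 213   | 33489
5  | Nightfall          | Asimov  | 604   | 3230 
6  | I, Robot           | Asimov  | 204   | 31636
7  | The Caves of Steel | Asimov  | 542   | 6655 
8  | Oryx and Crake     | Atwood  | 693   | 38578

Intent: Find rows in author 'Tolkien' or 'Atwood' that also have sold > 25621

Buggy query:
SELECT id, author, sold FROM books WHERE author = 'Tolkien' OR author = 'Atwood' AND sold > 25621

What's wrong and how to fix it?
Bug: Without parentheses, AND is evaluated before OR, so the sold filter only applies to the 'Atwood' branch

Fix: Add parentheses around the OR so the AND applies to both alternatives

Corrected query:
SELECT id, author, sold FROM books WHERE (author = 'Tolkien' OR author = 'Atwood') AND sold > 25621

Result:
id | author | sold 
---+--------+------
4  | Atwood | 33489
8  | Atwood | 38578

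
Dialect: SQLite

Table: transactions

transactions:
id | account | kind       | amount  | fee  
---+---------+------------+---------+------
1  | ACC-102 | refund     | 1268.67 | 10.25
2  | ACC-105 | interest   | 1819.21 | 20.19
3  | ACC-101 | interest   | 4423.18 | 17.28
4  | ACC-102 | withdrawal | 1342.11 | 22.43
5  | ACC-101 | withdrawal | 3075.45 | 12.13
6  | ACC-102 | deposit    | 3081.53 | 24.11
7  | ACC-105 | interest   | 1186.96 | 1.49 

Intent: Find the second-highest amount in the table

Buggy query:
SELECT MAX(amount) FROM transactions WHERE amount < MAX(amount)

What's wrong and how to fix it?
Bug: The inner MAX is an aggregate inside WHERE, which is not allowed

Fix: Compute the overall MAX in a subquery, then take MAX of rows below it

Corrected query:
SELECT MAX(amount) FROM transactions WHERE amount < (SELECT MAX(amount) FROM transactions)

Result:
MAX(amount)
-----------
3081.53    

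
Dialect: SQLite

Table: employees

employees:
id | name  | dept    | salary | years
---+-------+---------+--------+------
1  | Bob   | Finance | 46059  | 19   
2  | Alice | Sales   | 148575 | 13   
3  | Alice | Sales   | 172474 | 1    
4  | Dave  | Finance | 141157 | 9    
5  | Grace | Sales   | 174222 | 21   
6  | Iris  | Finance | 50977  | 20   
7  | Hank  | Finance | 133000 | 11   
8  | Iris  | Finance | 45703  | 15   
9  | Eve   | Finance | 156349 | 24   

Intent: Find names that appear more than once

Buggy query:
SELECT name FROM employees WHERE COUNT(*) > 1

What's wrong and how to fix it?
Bug: WHERE can't reference COUNT(*); aggregates are computed after WHERE

Fix: Group first, then use HAVING for the count condition

Corrected query:
SELECT name FROM employees GROUP BY name HAVING COUNT(*) > 1

Result:
name 
-----
Alice
Iris 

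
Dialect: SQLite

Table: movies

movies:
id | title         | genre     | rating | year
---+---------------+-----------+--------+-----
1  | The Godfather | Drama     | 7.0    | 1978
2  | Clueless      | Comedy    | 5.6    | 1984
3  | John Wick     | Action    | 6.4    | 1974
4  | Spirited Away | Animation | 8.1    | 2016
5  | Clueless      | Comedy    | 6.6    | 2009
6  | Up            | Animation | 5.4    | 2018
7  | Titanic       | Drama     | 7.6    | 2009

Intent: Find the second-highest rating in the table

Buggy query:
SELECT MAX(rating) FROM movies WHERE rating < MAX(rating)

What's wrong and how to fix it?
Bug: The inner MAX is an aggregate inside WHERE, which is not allowed

Fix: Compute the overall MAX in a subquery, then take MAX of rows below it

Corrected query:
SELECT MAX(rating) FROM movies WHERE rating < (SELECT MAX(rating) FROM movies)

Result:
MAX(rating)
-----------
7.6        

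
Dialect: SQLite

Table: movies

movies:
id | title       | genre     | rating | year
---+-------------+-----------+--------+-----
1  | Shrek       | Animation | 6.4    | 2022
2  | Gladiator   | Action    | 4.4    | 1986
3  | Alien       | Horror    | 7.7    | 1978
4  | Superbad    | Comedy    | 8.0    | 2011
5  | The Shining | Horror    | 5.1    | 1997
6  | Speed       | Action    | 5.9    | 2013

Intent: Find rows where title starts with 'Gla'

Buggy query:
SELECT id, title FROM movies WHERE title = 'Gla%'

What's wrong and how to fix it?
Bug: Wildcards only work with LIKE; '=' treats '%' as a literal character

Fix: Use LIKE for wildcard pattern matching

Corrected query:
SELECT id, title FROM movies WHERE title LIKE 'Gla%'

Result:
id | title    
---+----------
2  | Gladiator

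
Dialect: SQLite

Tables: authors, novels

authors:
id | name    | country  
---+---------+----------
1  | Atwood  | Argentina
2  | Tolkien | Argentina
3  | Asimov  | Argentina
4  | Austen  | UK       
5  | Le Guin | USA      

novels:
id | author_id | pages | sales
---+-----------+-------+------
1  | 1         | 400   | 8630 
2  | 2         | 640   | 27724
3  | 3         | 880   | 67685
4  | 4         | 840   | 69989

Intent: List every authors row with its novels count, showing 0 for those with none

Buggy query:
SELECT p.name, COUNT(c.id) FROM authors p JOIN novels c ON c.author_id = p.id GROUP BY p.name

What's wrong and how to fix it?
Bug: An inner join excludes parents with zero children

Fix: Switch to LEFT JOIN to retain unmatched parent rows

Corrected query:
SELECT p.name, COUNT(c.id) FROM authors p LEFT JOIN novels c ON c.author_id = p.id GROUP BY p.name

Result:
name    | COUNT(c.id)
--------+------------
Asimov  | 1          
Atwood  | 1          
Austen  | 1          
Le Guin | 0          
Tolkien | 1          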